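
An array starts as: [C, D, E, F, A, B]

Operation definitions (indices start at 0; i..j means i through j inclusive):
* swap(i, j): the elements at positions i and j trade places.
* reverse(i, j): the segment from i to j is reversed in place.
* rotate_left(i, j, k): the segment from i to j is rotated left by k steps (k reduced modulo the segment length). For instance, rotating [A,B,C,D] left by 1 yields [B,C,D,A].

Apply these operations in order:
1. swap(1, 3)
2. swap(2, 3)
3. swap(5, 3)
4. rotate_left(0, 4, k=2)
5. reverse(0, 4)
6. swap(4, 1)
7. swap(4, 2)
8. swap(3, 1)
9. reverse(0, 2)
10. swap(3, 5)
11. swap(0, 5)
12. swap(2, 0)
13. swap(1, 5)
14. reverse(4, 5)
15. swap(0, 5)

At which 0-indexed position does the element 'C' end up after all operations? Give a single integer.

After 1 (swap(1, 3)): [C, F, E, D, A, B]
After 2 (swap(2, 3)): [C, F, D, E, A, B]
After 3 (swap(5, 3)): [C, F, D, B, A, E]
After 4 (rotate_left(0, 4, k=2)): [D, B, A, C, F, E]
After 5 (reverse(0, 4)): [F, C, A, B, D, E]
After 6 (swap(4, 1)): [F, D, A, B, C, E]
After 7 (swap(4, 2)): [F, D, C, B, A, E]
After 8 (swap(3, 1)): [F, B, C, D, A, E]
After 9 (reverse(0, 2)): [C, B, F, D, A, E]
After 10 (swap(3, 5)): [C, B, F, E, A, D]
After 11 (swap(0, 5)): [D, B, F, E, A, C]
After 12 (swap(2, 0)): [F, B, D, E, A, C]
After 13 (swap(1, 5)): [F, C, D, E, A, B]
After 14 (reverse(4, 5)): [F, C, D, E, B, A]
After 15 (swap(0, 5)): [A, C, D, E, B, F]

Answer: 1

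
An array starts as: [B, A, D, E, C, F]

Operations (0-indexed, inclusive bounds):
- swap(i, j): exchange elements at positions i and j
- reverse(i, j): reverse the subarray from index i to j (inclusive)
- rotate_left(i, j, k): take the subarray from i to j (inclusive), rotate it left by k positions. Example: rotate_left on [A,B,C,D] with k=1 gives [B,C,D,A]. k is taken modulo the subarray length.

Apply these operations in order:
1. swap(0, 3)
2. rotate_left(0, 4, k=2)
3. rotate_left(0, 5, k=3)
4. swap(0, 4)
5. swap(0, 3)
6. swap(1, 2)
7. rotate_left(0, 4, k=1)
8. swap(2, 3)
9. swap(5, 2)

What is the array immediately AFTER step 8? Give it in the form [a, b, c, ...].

Answer: [F, A, E, B, D, C]

Derivation:
After 1 (swap(0, 3)): [E, A, D, B, C, F]
After 2 (rotate_left(0, 4, k=2)): [D, B, C, E, A, F]
After 3 (rotate_left(0, 5, k=3)): [E, A, F, D, B, C]
After 4 (swap(0, 4)): [B, A, F, D, E, C]
After 5 (swap(0, 3)): [D, A, F, B, E, C]
After 6 (swap(1, 2)): [D, F, A, B, E, C]
After 7 (rotate_left(0, 4, k=1)): [F, A, B, E, D, C]
After 8 (swap(2, 3)): [F, A, E, B, D, C]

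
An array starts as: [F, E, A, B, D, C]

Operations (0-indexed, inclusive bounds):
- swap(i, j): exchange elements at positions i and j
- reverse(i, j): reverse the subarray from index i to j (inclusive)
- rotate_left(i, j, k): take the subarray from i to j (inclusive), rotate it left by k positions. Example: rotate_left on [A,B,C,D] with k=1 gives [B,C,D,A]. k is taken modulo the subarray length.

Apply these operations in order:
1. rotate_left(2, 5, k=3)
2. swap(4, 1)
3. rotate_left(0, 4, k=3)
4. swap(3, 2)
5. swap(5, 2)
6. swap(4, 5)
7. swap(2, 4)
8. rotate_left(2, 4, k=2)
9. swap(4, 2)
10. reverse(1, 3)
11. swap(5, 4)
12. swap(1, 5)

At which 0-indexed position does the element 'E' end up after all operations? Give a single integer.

Answer: 3

Derivation:
After 1 (rotate_left(2, 5, k=3)): [F, E, C, A, B, D]
After 2 (swap(4, 1)): [F, B, C, A, E, D]
After 3 (rotate_left(0, 4, k=3)): [A, E, F, B, C, D]
After 4 (swap(3, 2)): [A, E, B, F, C, D]
After 5 (swap(5, 2)): [A, E, D, F, C, B]
After 6 (swap(4, 5)): [A, E, D, F, B, C]
After 7 (swap(2, 4)): [A, E, B, F, D, C]
After 8 (rotate_left(2, 4, k=2)): [A, E, D, B, F, C]
After 9 (swap(4, 2)): [A, E, F, B, D, C]
After 10 (reverse(1, 3)): [A, B, F, E, D, C]
After 11 (swap(5, 4)): [A, B, F, E, C, D]
After 12 (swap(1, 5)): [A, D, F, E, C, B]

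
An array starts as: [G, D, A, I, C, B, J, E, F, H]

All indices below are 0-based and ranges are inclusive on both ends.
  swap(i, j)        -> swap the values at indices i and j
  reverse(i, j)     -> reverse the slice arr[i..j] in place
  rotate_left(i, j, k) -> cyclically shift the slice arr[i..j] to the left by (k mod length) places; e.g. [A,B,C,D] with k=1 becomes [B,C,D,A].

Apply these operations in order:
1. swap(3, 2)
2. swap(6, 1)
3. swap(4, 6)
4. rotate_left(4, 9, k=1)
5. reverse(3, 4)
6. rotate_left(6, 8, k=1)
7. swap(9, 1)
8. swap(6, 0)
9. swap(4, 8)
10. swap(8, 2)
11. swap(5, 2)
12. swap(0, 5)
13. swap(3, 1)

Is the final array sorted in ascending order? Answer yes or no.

Answer: yes

Derivation:
After 1 (swap(3, 2)): [G, D, I, A, C, B, J, E, F, H]
After 2 (swap(6, 1)): [G, J, I, A, C, B, D, E, F, H]
After 3 (swap(4, 6)): [G, J, I, A, D, B, C, E, F, H]
After 4 (rotate_left(4, 9, k=1)): [G, J, I, A, B, C, E, F, H, D]
After 5 (reverse(3, 4)): [G, J, I, B, A, C, E, F, H, D]
After 6 (rotate_left(6, 8, k=1)): [G, J, I, B, A, C, F, H, E, D]
After 7 (swap(9, 1)): [G, D, I, B, A, C, F, H, E, J]
After 8 (swap(6, 0)): [F, D, I, B, A, C, G, H, E, J]
After 9 (swap(4, 8)): [F, D, I, B, E, C, G, H, A, J]
After 10 (swap(8, 2)): [F, D, A, B, E, C, G, H, I, J]
After 11 (swap(5, 2)): [F, D, C, B, E, A, G, H, I, J]
After 12 (swap(0, 5)): [A, D, C, B, E, F, G, H, I, J]
After 13 (swap(3, 1)): [A, B, C, D, E, F, G, H, I, J]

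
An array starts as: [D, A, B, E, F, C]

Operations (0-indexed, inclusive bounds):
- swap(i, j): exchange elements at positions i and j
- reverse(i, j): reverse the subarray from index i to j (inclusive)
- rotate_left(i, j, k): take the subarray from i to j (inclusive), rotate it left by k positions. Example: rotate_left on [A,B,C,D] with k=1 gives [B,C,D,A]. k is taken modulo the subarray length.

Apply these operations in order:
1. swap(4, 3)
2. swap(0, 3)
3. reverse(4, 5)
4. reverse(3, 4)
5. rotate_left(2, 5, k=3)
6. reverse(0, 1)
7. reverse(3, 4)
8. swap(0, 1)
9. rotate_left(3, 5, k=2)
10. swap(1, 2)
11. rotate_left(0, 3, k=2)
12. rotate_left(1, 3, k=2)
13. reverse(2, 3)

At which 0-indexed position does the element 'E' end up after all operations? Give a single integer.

Answer: 1

Derivation:
After 1 (swap(4, 3)): [D, A, B, F, E, C]
After 2 (swap(0, 3)): [F, A, B, D, E, C]
After 3 (reverse(4, 5)): [F, A, B, D, C, E]
After 4 (reverse(3, 4)): [F, A, B, C, D, E]
After 5 (rotate_left(2, 5, k=3)): [F, A, E, B, C, D]
After 6 (reverse(0, 1)): [A, F, E, B, C, D]
After 7 (reverse(3, 4)): [A, F, E, C, B, D]
After 8 (swap(0, 1)): [F, A, E, C, B, D]
After 9 (rotate_left(3, 5, k=2)): [F, A, E, D, C, B]
After 10 (swap(1, 2)): [F, E, A, D, C, B]
After 11 (rotate_left(0, 3, k=2)): [A, D, F, E, C, B]
After 12 (rotate_left(1, 3, k=2)): [A, E, D, F, C, B]
After 13 (reverse(2, 3)): [A, E, F, D, C, B]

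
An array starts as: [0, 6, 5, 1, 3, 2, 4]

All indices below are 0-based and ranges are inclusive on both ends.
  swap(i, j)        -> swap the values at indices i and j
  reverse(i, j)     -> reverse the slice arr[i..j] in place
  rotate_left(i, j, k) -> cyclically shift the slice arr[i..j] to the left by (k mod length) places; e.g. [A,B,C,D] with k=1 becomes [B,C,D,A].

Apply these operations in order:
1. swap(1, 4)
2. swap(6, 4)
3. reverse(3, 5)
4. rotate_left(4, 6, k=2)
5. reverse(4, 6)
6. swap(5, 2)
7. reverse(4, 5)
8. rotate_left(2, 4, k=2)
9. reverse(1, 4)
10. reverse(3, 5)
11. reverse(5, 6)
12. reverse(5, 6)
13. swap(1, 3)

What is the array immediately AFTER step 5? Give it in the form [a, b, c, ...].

After 1 (swap(1, 4)): [0, 3, 5, 1, 6, 2, 4]
After 2 (swap(6, 4)): [0, 3, 5, 1, 4, 2, 6]
After 3 (reverse(3, 5)): [0, 3, 5, 2, 4, 1, 6]
After 4 (rotate_left(4, 6, k=2)): [0, 3, 5, 2, 6, 4, 1]
After 5 (reverse(4, 6)): [0, 3, 5, 2, 1, 4, 6]

Answer: [0, 3, 5, 2, 1, 4, 6]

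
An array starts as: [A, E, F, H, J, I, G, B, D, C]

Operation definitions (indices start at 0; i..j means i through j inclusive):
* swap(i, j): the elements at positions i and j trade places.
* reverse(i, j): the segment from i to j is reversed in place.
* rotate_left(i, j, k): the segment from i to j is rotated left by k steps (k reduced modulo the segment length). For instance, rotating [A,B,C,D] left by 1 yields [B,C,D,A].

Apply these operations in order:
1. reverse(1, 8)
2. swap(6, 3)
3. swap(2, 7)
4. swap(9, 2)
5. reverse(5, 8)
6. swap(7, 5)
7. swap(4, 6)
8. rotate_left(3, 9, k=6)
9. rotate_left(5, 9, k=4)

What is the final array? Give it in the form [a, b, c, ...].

Answer: [A, D, C, F, H, J, B, G, I, E]

Derivation:
After 1 (reverse(1, 8)): [A, D, B, G, I, J, H, F, E, C]
After 2 (swap(6, 3)): [A, D, B, H, I, J, G, F, E, C]
After 3 (swap(2, 7)): [A, D, F, H, I, J, G, B, E, C]
After 4 (swap(9, 2)): [A, D, C, H, I, J, G, B, E, F]
After 5 (reverse(5, 8)): [A, D, C, H, I, E, B, G, J, F]
After 6 (swap(7, 5)): [A, D, C, H, I, G, B, E, J, F]
After 7 (swap(4, 6)): [A, D, C, H, B, G, I, E, J, F]
After 8 (rotate_left(3, 9, k=6)): [A, D, C, F, H, B, G, I, E, J]
After 9 (rotate_left(5, 9, k=4)): [A, D, C, F, H, J, B, G, I, E]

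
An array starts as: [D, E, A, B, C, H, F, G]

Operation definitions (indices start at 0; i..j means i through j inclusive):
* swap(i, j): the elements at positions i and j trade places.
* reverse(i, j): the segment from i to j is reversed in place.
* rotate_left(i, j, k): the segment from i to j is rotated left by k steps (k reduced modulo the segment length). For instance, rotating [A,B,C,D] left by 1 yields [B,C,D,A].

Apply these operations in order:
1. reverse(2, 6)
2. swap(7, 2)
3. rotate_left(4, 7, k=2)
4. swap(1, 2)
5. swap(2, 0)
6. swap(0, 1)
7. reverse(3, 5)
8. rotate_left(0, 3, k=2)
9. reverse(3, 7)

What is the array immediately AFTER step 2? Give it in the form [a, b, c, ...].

After 1 (reverse(2, 6)): [D, E, F, H, C, B, A, G]
After 2 (swap(7, 2)): [D, E, G, H, C, B, A, F]

Answer: [D, E, G, H, C, B, A, F]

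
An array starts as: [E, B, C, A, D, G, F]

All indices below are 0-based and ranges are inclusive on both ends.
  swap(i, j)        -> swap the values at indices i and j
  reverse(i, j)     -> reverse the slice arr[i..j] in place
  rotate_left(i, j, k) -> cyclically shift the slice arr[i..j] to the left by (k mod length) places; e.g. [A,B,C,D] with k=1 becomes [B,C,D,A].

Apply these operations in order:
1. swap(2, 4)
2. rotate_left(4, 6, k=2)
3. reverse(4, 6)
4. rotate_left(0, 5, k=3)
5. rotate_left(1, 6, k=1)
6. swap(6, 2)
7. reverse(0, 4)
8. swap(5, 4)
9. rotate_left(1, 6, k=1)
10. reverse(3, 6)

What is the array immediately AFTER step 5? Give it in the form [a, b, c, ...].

After 1 (swap(2, 4)): [E, B, D, A, C, G, F]
After 2 (rotate_left(4, 6, k=2)): [E, B, D, A, F, C, G]
After 3 (reverse(4, 6)): [E, B, D, A, G, C, F]
After 4 (rotate_left(0, 5, k=3)): [A, G, C, E, B, D, F]
After 5 (rotate_left(1, 6, k=1)): [A, C, E, B, D, F, G]

Answer: [A, C, E, B, D, F, G]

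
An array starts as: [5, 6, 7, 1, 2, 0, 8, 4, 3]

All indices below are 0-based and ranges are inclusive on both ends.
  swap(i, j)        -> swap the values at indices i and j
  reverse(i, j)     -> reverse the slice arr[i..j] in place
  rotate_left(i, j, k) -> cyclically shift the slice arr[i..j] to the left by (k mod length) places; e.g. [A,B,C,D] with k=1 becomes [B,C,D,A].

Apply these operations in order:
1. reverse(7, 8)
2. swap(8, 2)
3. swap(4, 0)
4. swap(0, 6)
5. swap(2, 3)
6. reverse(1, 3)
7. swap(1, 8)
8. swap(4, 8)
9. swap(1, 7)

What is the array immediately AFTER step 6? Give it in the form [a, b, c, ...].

Answer: [8, 4, 1, 6, 5, 0, 2, 3, 7]

Derivation:
After 1 (reverse(7, 8)): [5, 6, 7, 1, 2, 0, 8, 3, 4]
After 2 (swap(8, 2)): [5, 6, 4, 1, 2, 0, 8, 3, 7]
After 3 (swap(4, 0)): [2, 6, 4, 1, 5, 0, 8, 3, 7]
After 4 (swap(0, 6)): [8, 6, 4, 1, 5, 0, 2, 3, 7]
After 5 (swap(2, 3)): [8, 6, 1, 4, 5, 0, 2, 3, 7]
After 6 (reverse(1, 3)): [8, 4, 1, 6, 5, 0, 2, 3, 7]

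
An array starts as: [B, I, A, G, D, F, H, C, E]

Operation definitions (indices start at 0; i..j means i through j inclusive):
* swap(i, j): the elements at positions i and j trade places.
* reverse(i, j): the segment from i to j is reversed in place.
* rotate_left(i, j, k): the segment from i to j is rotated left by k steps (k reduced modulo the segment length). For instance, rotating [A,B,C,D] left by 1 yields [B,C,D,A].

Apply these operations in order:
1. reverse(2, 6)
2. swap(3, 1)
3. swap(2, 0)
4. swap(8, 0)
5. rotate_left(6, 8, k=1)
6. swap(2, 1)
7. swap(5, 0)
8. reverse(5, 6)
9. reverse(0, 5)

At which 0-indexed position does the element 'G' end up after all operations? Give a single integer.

Answer: 5

Derivation:
After 1 (reverse(2, 6)): [B, I, H, F, D, G, A, C, E]
After 2 (swap(3, 1)): [B, F, H, I, D, G, A, C, E]
After 3 (swap(2, 0)): [H, F, B, I, D, G, A, C, E]
After 4 (swap(8, 0)): [E, F, B, I, D, G, A, C, H]
After 5 (rotate_left(6, 8, k=1)): [E, F, B, I, D, G, C, H, A]
After 6 (swap(2, 1)): [E, B, F, I, D, G, C, H, A]
After 7 (swap(5, 0)): [G, B, F, I, D, E, C, H, A]
After 8 (reverse(5, 6)): [G, B, F, I, D, C, E, H, A]
After 9 (reverse(0, 5)): [C, D, I, F, B, G, E, H, A]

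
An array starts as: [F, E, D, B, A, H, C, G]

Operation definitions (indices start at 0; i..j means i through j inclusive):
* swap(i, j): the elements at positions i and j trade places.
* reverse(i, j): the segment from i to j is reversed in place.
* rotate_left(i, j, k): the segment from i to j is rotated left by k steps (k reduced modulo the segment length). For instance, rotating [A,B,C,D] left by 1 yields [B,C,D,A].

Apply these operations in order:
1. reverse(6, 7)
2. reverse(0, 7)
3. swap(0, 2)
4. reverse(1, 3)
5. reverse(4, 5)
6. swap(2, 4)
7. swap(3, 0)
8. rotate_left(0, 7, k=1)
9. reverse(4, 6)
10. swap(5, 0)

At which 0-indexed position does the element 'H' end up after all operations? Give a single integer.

After 1 (reverse(6, 7)): [F, E, D, B, A, H, G, C]
After 2 (reverse(0, 7)): [C, G, H, A, B, D, E, F]
After 3 (swap(0, 2)): [H, G, C, A, B, D, E, F]
After 4 (reverse(1, 3)): [H, A, C, G, B, D, E, F]
After 5 (reverse(4, 5)): [H, A, C, G, D, B, E, F]
After 6 (swap(2, 4)): [H, A, D, G, C, B, E, F]
After 7 (swap(3, 0)): [G, A, D, H, C, B, E, F]
After 8 (rotate_left(0, 7, k=1)): [A, D, H, C, B, E, F, G]
After 9 (reverse(4, 6)): [A, D, H, C, F, E, B, G]
After 10 (swap(5, 0)): [E, D, H, C, F, A, B, G]

Answer: 2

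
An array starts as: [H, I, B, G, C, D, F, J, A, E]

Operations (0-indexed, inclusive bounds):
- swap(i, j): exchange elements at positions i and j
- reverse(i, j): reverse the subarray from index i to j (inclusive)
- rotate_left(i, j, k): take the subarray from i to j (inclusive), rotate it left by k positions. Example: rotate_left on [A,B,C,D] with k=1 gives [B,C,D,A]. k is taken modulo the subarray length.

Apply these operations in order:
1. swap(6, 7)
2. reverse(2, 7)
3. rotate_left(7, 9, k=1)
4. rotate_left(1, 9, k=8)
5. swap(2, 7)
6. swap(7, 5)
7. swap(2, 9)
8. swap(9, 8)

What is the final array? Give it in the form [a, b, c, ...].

Answer: [H, B, E, F, J, I, C, D, G, A]

Derivation:
After 1 (swap(6, 7)): [H, I, B, G, C, D, J, F, A, E]
After 2 (reverse(2, 7)): [H, I, F, J, D, C, G, B, A, E]
After 3 (rotate_left(7, 9, k=1)): [H, I, F, J, D, C, G, A, E, B]
After 4 (rotate_left(1, 9, k=8)): [H, B, I, F, J, D, C, G, A, E]
After 5 (swap(2, 7)): [H, B, G, F, J, D, C, I, A, E]
After 6 (swap(7, 5)): [H, B, G, F, J, I, C, D, A, E]
After 7 (swap(2, 9)): [H, B, E, F, J, I, C, D, A, G]
After 8 (swap(9, 8)): [H, B, E, F, J, I, C, D, G, A]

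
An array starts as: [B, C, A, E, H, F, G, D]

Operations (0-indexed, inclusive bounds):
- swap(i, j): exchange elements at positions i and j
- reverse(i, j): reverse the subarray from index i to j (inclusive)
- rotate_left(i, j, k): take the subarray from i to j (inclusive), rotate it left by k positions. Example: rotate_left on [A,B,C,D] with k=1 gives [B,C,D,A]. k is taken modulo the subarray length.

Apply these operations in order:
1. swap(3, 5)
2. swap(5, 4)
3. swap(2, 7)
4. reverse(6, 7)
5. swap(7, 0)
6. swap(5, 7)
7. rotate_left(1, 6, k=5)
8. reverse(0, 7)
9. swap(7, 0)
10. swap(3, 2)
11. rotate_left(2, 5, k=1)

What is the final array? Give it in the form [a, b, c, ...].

After 1 (swap(3, 5)): [B, C, A, F, H, E, G, D]
After 2 (swap(5, 4)): [B, C, A, F, E, H, G, D]
After 3 (swap(2, 7)): [B, C, D, F, E, H, G, A]
After 4 (reverse(6, 7)): [B, C, D, F, E, H, A, G]
After 5 (swap(7, 0)): [G, C, D, F, E, H, A, B]
After 6 (swap(5, 7)): [G, C, D, F, E, B, A, H]
After 7 (rotate_left(1, 6, k=5)): [G, A, C, D, F, E, B, H]
After 8 (reverse(0, 7)): [H, B, E, F, D, C, A, G]
After 9 (swap(7, 0)): [G, B, E, F, D, C, A, H]
After 10 (swap(3, 2)): [G, B, F, E, D, C, A, H]
After 11 (rotate_left(2, 5, k=1)): [G, B, E, D, C, F, A, H]

Answer: [G, B, E, D, C, F, A, H]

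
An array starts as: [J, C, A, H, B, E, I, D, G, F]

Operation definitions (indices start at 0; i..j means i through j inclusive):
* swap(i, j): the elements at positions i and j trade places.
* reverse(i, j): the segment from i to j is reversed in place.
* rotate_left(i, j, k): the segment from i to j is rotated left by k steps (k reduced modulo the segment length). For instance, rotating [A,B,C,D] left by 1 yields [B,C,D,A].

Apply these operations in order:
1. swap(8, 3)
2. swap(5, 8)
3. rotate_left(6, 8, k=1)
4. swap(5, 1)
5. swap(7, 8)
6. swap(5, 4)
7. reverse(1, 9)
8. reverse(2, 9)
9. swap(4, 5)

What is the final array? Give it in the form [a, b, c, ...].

Answer: [J, F, H, A, C, G, B, D, I, E]

Derivation:
After 1 (swap(8, 3)): [J, C, A, G, B, E, I, D, H, F]
After 2 (swap(5, 8)): [J, C, A, G, B, H, I, D, E, F]
After 3 (rotate_left(6, 8, k=1)): [J, C, A, G, B, H, D, E, I, F]
After 4 (swap(5, 1)): [J, H, A, G, B, C, D, E, I, F]
After 5 (swap(7, 8)): [J, H, A, G, B, C, D, I, E, F]
After 6 (swap(5, 4)): [J, H, A, G, C, B, D, I, E, F]
After 7 (reverse(1, 9)): [J, F, E, I, D, B, C, G, A, H]
After 8 (reverse(2, 9)): [J, F, H, A, G, C, B, D, I, E]
After 9 (swap(4, 5)): [J, F, H, A, C, G, B, D, I, E]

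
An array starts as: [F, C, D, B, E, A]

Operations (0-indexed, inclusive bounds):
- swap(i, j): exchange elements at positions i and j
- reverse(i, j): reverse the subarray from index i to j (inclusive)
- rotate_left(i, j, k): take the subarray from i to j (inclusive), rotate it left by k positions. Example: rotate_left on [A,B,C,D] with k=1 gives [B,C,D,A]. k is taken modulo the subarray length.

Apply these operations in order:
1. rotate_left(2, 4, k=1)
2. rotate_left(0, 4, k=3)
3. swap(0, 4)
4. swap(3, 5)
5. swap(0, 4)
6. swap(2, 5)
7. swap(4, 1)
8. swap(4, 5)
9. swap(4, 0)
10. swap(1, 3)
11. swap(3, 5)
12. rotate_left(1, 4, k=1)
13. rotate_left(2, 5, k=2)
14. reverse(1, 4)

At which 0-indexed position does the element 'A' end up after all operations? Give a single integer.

Answer: 3

Derivation:
After 1 (rotate_left(2, 4, k=1)): [F, C, B, E, D, A]
After 2 (rotate_left(0, 4, k=3)): [E, D, F, C, B, A]
After 3 (swap(0, 4)): [B, D, F, C, E, A]
After 4 (swap(3, 5)): [B, D, F, A, E, C]
After 5 (swap(0, 4)): [E, D, F, A, B, C]
After 6 (swap(2, 5)): [E, D, C, A, B, F]
After 7 (swap(4, 1)): [E, B, C, A, D, F]
After 8 (swap(4, 5)): [E, B, C, A, F, D]
After 9 (swap(4, 0)): [F, B, C, A, E, D]
After 10 (swap(1, 3)): [F, A, C, B, E, D]
After 11 (swap(3, 5)): [F, A, C, D, E, B]
After 12 (rotate_left(1, 4, k=1)): [F, C, D, E, A, B]
After 13 (rotate_left(2, 5, k=2)): [F, C, A, B, D, E]
After 14 (reverse(1, 4)): [F, D, B, A, C, E]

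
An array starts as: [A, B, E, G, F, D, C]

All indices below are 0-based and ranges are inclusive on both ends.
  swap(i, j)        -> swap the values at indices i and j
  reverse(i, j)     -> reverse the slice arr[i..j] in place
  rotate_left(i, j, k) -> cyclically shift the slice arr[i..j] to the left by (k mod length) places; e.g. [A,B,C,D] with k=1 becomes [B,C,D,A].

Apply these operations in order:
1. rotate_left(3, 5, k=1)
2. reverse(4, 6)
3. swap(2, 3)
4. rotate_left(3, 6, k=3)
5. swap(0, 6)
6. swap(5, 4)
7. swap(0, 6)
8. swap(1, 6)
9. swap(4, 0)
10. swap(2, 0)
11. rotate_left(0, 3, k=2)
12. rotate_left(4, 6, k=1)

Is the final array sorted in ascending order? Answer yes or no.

After 1 (rotate_left(3, 5, k=1)): [A, B, E, F, D, G, C]
After 2 (reverse(4, 6)): [A, B, E, F, C, G, D]
After 3 (swap(2, 3)): [A, B, F, E, C, G, D]
After 4 (rotate_left(3, 6, k=3)): [A, B, F, D, E, C, G]
After 5 (swap(0, 6)): [G, B, F, D, E, C, A]
After 6 (swap(5, 4)): [G, B, F, D, C, E, A]
After 7 (swap(0, 6)): [A, B, F, D, C, E, G]
After 8 (swap(1, 6)): [A, G, F, D, C, E, B]
After 9 (swap(4, 0)): [C, G, F, D, A, E, B]
After 10 (swap(2, 0)): [F, G, C, D, A, E, B]
After 11 (rotate_left(0, 3, k=2)): [C, D, F, G, A, E, B]
After 12 (rotate_left(4, 6, k=1)): [C, D, F, G, E, B, A]

Answer: no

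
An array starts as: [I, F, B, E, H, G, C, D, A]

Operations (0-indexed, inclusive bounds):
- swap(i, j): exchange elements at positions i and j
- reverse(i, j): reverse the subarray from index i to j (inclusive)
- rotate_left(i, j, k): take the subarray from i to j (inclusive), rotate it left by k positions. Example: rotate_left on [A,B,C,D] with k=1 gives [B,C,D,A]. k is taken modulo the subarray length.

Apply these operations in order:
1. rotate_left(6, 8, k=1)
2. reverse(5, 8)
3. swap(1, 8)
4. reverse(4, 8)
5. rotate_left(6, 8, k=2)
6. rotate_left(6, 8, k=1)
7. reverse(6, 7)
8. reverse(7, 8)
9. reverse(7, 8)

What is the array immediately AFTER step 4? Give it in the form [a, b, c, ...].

After 1 (rotate_left(6, 8, k=1)): [I, F, B, E, H, G, D, A, C]
After 2 (reverse(5, 8)): [I, F, B, E, H, C, A, D, G]
After 3 (swap(1, 8)): [I, G, B, E, H, C, A, D, F]
After 4 (reverse(4, 8)): [I, G, B, E, F, D, A, C, H]

Answer: [I, G, B, E, F, D, A, C, H]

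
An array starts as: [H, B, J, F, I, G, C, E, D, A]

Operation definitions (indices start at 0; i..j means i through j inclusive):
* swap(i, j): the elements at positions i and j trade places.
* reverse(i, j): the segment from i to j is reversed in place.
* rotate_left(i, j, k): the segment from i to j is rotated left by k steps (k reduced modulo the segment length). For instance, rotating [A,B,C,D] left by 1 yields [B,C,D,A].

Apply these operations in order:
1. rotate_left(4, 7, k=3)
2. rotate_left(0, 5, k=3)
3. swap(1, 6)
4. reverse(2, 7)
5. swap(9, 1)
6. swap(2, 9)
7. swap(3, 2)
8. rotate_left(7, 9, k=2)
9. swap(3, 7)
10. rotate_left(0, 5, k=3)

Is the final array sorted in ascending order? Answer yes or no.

Answer: no

Derivation:
After 1 (rotate_left(4, 7, k=3)): [H, B, J, F, E, I, G, C, D, A]
After 2 (rotate_left(0, 5, k=3)): [F, E, I, H, B, J, G, C, D, A]
After 3 (swap(1, 6)): [F, G, I, H, B, J, E, C, D, A]
After 4 (reverse(2, 7)): [F, G, C, E, J, B, H, I, D, A]
After 5 (swap(9, 1)): [F, A, C, E, J, B, H, I, D, G]
After 6 (swap(2, 9)): [F, A, G, E, J, B, H, I, D, C]
After 7 (swap(3, 2)): [F, A, E, G, J, B, H, I, D, C]
After 8 (rotate_left(7, 9, k=2)): [F, A, E, G, J, B, H, C, I, D]
After 9 (swap(3, 7)): [F, A, E, C, J, B, H, G, I, D]
After 10 (rotate_left(0, 5, k=3)): [C, J, B, F, A, E, H, G, I, D]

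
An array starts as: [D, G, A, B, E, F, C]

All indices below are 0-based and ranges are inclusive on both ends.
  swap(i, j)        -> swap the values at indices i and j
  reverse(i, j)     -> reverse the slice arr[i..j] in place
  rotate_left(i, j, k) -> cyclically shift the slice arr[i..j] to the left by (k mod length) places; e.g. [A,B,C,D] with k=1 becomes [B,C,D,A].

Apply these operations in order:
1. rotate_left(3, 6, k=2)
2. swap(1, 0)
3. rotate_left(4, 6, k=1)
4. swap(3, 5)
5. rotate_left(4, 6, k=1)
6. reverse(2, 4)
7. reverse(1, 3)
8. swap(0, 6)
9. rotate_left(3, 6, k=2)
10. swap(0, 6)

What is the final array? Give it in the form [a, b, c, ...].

Answer: [A, E, F, C, G, D, B]

Derivation:
After 1 (rotate_left(3, 6, k=2)): [D, G, A, F, C, B, E]
After 2 (swap(1, 0)): [G, D, A, F, C, B, E]
After 3 (rotate_left(4, 6, k=1)): [G, D, A, F, B, E, C]
After 4 (swap(3, 5)): [G, D, A, E, B, F, C]
After 5 (rotate_left(4, 6, k=1)): [G, D, A, E, F, C, B]
After 6 (reverse(2, 4)): [G, D, F, E, A, C, B]
After 7 (reverse(1, 3)): [G, E, F, D, A, C, B]
After 8 (swap(0, 6)): [B, E, F, D, A, C, G]
After 9 (rotate_left(3, 6, k=2)): [B, E, F, C, G, D, A]
After 10 (swap(0, 6)): [A, E, F, C, G, D, B]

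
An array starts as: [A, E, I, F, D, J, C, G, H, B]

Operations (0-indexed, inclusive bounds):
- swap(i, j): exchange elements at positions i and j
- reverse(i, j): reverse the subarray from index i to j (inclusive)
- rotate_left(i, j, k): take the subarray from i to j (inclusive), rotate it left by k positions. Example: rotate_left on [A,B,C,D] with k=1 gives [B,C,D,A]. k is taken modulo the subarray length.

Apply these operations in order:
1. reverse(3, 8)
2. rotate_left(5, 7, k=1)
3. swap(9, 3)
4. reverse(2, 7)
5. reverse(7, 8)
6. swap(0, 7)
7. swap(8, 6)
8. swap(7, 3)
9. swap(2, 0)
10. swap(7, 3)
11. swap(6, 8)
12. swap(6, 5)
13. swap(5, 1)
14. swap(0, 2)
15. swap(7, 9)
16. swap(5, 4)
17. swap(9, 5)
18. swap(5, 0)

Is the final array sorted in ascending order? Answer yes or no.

After 1 (reverse(3, 8)): [A, E, I, H, G, C, J, D, F, B]
After 2 (rotate_left(5, 7, k=1)): [A, E, I, H, G, J, D, C, F, B]
After 3 (swap(9, 3)): [A, E, I, B, G, J, D, C, F, H]
After 4 (reverse(2, 7)): [A, E, C, D, J, G, B, I, F, H]
After 5 (reverse(7, 8)): [A, E, C, D, J, G, B, F, I, H]
After 6 (swap(0, 7)): [F, E, C, D, J, G, B, A, I, H]
After 7 (swap(8, 6)): [F, E, C, D, J, G, I, A, B, H]
After 8 (swap(7, 3)): [F, E, C, A, J, G, I, D, B, H]
After 9 (swap(2, 0)): [C, E, F, A, J, G, I, D, B, H]
After 10 (swap(7, 3)): [C, E, F, D, J, G, I, A, B, H]
After 11 (swap(6, 8)): [C, E, F, D, J, G, B, A, I, H]
After 12 (swap(6, 5)): [C, E, F, D, J, B, G, A, I, H]
After 13 (swap(5, 1)): [C, B, F, D, J, E, G, A, I, H]
After 14 (swap(0, 2)): [F, B, C, D, J, E, G, A, I, H]
After 15 (swap(7, 9)): [F, B, C, D, J, E, G, H, I, A]
After 16 (swap(5, 4)): [F, B, C, D, E, J, G, H, I, A]
After 17 (swap(9, 5)): [F, B, C, D, E, A, G, H, I, J]
After 18 (swap(5, 0)): [A, B, C, D, E, F, G, H, I, J]

Answer: yes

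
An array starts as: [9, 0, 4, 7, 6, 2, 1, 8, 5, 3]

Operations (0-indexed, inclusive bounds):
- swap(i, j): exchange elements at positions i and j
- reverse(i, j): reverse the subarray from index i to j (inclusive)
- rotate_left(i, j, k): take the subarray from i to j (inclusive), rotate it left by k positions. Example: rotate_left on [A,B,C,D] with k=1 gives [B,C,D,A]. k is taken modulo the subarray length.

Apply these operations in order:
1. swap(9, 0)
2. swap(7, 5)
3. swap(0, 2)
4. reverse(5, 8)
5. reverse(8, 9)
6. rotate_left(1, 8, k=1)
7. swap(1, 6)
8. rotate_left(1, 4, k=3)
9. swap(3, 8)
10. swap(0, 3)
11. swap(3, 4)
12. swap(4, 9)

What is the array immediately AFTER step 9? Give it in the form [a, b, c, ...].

Answer: [4, 5, 1, 0, 6, 2, 3, 9, 7, 8]

Derivation:
After 1 (swap(9, 0)): [3, 0, 4, 7, 6, 2, 1, 8, 5, 9]
After 2 (swap(7, 5)): [3, 0, 4, 7, 6, 8, 1, 2, 5, 9]
After 3 (swap(0, 2)): [4, 0, 3, 7, 6, 8, 1, 2, 5, 9]
After 4 (reverse(5, 8)): [4, 0, 3, 7, 6, 5, 2, 1, 8, 9]
After 5 (reverse(8, 9)): [4, 0, 3, 7, 6, 5, 2, 1, 9, 8]
After 6 (rotate_left(1, 8, k=1)): [4, 3, 7, 6, 5, 2, 1, 9, 0, 8]
After 7 (swap(1, 6)): [4, 1, 7, 6, 5, 2, 3, 9, 0, 8]
After 8 (rotate_left(1, 4, k=3)): [4, 5, 1, 7, 6, 2, 3, 9, 0, 8]
After 9 (swap(3, 8)): [4, 5, 1, 0, 6, 2, 3, 9, 7, 8]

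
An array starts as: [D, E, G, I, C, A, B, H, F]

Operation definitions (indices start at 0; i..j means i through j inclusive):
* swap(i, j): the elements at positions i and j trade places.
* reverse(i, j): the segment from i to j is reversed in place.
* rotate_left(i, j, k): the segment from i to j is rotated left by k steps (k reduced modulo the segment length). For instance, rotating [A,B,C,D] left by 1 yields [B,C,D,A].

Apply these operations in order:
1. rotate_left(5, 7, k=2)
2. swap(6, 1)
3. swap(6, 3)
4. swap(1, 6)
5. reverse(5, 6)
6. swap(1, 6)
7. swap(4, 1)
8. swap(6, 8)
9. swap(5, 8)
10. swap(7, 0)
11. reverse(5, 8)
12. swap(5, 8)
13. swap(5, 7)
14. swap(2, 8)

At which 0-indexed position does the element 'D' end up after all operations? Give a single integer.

After 1 (rotate_left(5, 7, k=2)): [D, E, G, I, C, H, A, B, F]
After 2 (swap(6, 1)): [D, A, G, I, C, H, E, B, F]
After 3 (swap(6, 3)): [D, A, G, E, C, H, I, B, F]
After 4 (swap(1, 6)): [D, I, G, E, C, H, A, B, F]
After 5 (reverse(5, 6)): [D, I, G, E, C, A, H, B, F]
After 6 (swap(1, 6)): [D, H, G, E, C, A, I, B, F]
After 7 (swap(4, 1)): [D, C, G, E, H, A, I, B, F]
After 8 (swap(6, 8)): [D, C, G, E, H, A, F, B, I]
After 9 (swap(5, 8)): [D, C, G, E, H, I, F, B, A]
After 10 (swap(7, 0)): [B, C, G, E, H, I, F, D, A]
After 11 (reverse(5, 8)): [B, C, G, E, H, A, D, F, I]
After 12 (swap(5, 8)): [B, C, G, E, H, I, D, F, A]
After 13 (swap(5, 7)): [B, C, G, E, H, F, D, I, A]
After 14 (swap(2, 8)): [B, C, A, E, H, F, D, I, G]

Answer: 6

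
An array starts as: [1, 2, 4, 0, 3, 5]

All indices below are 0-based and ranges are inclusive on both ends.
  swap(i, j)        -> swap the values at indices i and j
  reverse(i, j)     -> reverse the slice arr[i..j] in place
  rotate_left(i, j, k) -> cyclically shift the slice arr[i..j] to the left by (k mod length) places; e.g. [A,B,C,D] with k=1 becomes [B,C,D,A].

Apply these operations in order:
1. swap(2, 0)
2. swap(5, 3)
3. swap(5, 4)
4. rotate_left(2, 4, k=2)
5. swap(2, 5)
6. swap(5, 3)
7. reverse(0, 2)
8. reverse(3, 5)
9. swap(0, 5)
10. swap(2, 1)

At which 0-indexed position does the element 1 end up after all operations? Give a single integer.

After 1 (swap(2, 0)): [4, 2, 1, 0, 3, 5]
After 2 (swap(5, 3)): [4, 2, 1, 5, 3, 0]
After 3 (swap(5, 4)): [4, 2, 1, 5, 0, 3]
After 4 (rotate_left(2, 4, k=2)): [4, 2, 0, 1, 5, 3]
After 5 (swap(2, 5)): [4, 2, 3, 1, 5, 0]
After 6 (swap(5, 3)): [4, 2, 3, 0, 5, 1]
After 7 (reverse(0, 2)): [3, 2, 4, 0, 5, 1]
After 8 (reverse(3, 5)): [3, 2, 4, 1, 5, 0]
After 9 (swap(0, 5)): [0, 2, 4, 1, 5, 3]
After 10 (swap(2, 1)): [0, 4, 2, 1, 5, 3]

Answer: 3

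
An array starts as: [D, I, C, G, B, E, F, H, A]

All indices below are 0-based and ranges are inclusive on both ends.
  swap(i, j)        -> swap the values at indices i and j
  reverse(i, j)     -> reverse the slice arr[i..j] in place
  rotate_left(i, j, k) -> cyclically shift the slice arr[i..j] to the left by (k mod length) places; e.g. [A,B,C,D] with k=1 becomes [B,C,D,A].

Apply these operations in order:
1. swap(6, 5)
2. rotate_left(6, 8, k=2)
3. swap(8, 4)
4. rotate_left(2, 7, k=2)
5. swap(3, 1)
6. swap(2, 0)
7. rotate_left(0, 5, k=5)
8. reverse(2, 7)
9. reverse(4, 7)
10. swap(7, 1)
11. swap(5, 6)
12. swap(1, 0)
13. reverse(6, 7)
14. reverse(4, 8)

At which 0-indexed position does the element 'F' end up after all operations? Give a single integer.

After 1 (swap(6, 5)): [D, I, C, G, B, F, E, H, A]
After 2 (rotate_left(6, 8, k=2)): [D, I, C, G, B, F, A, E, H]
After 3 (swap(8, 4)): [D, I, C, G, H, F, A, E, B]
After 4 (rotate_left(2, 7, k=2)): [D, I, H, F, A, E, C, G, B]
After 5 (swap(3, 1)): [D, F, H, I, A, E, C, G, B]
After 6 (swap(2, 0)): [H, F, D, I, A, E, C, G, B]
After 7 (rotate_left(0, 5, k=5)): [E, H, F, D, I, A, C, G, B]
After 8 (reverse(2, 7)): [E, H, G, C, A, I, D, F, B]
After 9 (reverse(4, 7)): [E, H, G, C, F, D, I, A, B]
After 10 (swap(7, 1)): [E, A, G, C, F, D, I, H, B]
After 11 (swap(5, 6)): [E, A, G, C, F, I, D, H, B]
After 12 (swap(1, 0)): [A, E, G, C, F, I, D, H, B]
After 13 (reverse(6, 7)): [A, E, G, C, F, I, H, D, B]
After 14 (reverse(4, 8)): [A, E, G, C, B, D, H, I, F]

Answer: 8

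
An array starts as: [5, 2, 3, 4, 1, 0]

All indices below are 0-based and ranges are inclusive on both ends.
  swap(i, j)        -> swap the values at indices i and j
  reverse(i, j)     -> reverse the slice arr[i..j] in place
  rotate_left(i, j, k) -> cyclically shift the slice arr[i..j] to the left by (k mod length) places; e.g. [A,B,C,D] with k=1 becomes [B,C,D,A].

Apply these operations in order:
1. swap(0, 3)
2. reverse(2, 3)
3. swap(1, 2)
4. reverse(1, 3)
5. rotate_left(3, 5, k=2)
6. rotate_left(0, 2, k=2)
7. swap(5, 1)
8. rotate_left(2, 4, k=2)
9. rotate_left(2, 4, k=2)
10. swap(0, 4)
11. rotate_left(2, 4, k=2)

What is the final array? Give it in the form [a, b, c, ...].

Answer: [3, 1, 2, 0, 5, 4]

Derivation:
After 1 (swap(0, 3)): [4, 2, 3, 5, 1, 0]
After 2 (reverse(2, 3)): [4, 2, 5, 3, 1, 0]
After 3 (swap(1, 2)): [4, 5, 2, 3, 1, 0]
After 4 (reverse(1, 3)): [4, 3, 2, 5, 1, 0]
After 5 (rotate_left(3, 5, k=2)): [4, 3, 2, 0, 5, 1]
After 6 (rotate_left(0, 2, k=2)): [2, 4, 3, 0, 5, 1]
After 7 (swap(5, 1)): [2, 1, 3, 0, 5, 4]
After 8 (rotate_left(2, 4, k=2)): [2, 1, 5, 3, 0, 4]
After 9 (rotate_left(2, 4, k=2)): [2, 1, 0, 5, 3, 4]
After 10 (swap(0, 4)): [3, 1, 0, 5, 2, 4]
After 11 (rotate_left(2, 4, k=2)): [3, 1, 2, 0, 5, 4]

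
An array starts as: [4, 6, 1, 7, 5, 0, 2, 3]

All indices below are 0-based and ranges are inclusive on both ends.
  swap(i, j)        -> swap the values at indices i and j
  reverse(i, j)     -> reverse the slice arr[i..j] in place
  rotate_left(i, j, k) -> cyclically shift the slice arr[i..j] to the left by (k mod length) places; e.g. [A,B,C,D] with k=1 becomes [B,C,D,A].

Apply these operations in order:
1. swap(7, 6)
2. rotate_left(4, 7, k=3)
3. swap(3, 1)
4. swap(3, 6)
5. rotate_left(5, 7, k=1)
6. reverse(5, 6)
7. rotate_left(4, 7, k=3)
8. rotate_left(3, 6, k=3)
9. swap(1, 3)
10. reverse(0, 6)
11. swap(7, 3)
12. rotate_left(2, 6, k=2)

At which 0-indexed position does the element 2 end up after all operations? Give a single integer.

Answer: 0

Derivation:
After 1 (swap(7, 6)): [4, 6, 1, 7, 5, 0, 3, 2]
After 2 (rotate_left(4, 7, k=3)): [4, 6, 1, 7, 2, 5, 0, 3]
After 3 (swap(3, 1)): [4, 7, 1, 6, 2, 5, 0, 3]
After 4 (swap(3, 6)): [4, 7, 1, 0, 2, 5, 6, 3]
After 5 (rotate_left(5, 7, k=1)): [4, 7, 1, 0, 2, 6, 3, 5]
After 6 (reverse(5, 6)): [4, 7, 1, 0, 2, 3, 6, 5]
After 7 (rotate_left(4, 7, k=3)): [4, 7, 1, 0, 5, 2, 3, 6]
After 8 (rotate_left(3, 6, k=3)): [4, 7, 1, 3, 0, 5, 2, 6]
After 9 (swap(1, 3)): [4, 3, 1, 7, 0, 5, 2, 6]
After 10 (reverse(0, 6)): [2, 5, 0, 7, 1, 3, 4, 6]
After 11 (swap(7, 3)): [2, 5, 0, 6, 1, 3, 4, 7]
After 12 (rotate_left(2, 6, k=2)): [2, 5, 1, 3, 4, 0, 6, 7]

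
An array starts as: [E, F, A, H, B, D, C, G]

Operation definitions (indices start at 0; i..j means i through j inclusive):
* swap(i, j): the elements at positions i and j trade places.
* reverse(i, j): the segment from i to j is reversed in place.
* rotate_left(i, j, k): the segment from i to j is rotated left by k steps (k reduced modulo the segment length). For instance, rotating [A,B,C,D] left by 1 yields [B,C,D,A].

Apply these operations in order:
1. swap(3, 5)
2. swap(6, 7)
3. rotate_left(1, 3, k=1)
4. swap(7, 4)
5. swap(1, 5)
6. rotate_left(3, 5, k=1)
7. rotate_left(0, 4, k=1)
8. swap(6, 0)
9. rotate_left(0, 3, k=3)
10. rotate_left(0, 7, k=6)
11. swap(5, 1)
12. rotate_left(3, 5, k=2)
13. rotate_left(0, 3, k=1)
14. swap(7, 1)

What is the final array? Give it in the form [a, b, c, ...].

After 1 (swap(3, 5)): [E, F, A, D, B, H, C, G]
After 2 (swap(6, 7)): [E, F, A, D, B, H, G, C]
After 3 (rotate_left(1, 3, k=1)): [E, A, D, F, B, H, G, C]
After 4 (swap(7, 4)): [E, A, D, F, C, H, G, B]
After 5 (swap(1, 5)): [E, H, D, F, C, A, G, B]
After 6 (rotate_left(3, 5, k=1)): [E, H, D, C, A, F, G, B]
After 7 (rotate_left(0, 4, k=1)): [H, D, C, A, E, F, G, B]
After 8 (swap(6, 0)): [G, D, C, A, E, F, H, B]
After 9 (rotate_left(0, 3, k=3)): [A, G, D, C, E, F, H, B]
After 10 (rotate_left(0, 7, k=6)): [H, B, A, G, D, C, E, F]
After 11 (swap(5, 1)): [H, C, A, G, D, B, E, F]
After 12 (rotate_left(3, 5, k=2)): [H, C, A, B, G, D, E, F]
After 13 (rotate_left(0, 3, k=1)): [C, A, B, H, G, D, E, F]
After 14 (swap(7, 1)): [C, F, B, H, G, D, E, A]

Answer: [C, F, B, H, G, D, E, A]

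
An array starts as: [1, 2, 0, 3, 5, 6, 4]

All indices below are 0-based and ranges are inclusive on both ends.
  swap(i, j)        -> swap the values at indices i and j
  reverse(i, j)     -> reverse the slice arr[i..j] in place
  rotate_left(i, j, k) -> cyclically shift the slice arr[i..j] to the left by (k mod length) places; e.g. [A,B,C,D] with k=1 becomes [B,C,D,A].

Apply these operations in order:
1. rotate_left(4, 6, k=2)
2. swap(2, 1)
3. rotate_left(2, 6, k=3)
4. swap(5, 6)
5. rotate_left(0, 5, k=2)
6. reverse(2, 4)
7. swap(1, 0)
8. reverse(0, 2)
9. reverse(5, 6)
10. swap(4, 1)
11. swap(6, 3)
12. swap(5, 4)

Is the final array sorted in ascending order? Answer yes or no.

Answer: no

Derivation:
After 1 (rotate_left(4, 6, k=2)): [1, 2, 0, 3, 4, 5, 6]
After 2 (swap(2, 1)): [1, 0, 2, 3, 4, 5, 6]
After 3 (rotate_left(2, 6, k=3)): [1, 0, 5, 6, 2, 3, 4]
After 4 (swap(5, 6)): [1, 0, 5, 6, 2, 4, 3]
After 5 (rotate_left(0, 5, k=2)): [5, 6, 2, 4, 1, 0, 3]
After 6 (reverse(2, 4)): [5, 6, 1, 4, 2, 0, 3]
After 7 (swap(1, 0)): [6, 5, 1, 4, 2, 0, 3]
After 8 (reverse(0, 2)): [1, 5, 6, 4, 2, 0, 3]
After 9 (reverse(5, 6)): [1, 5, 6, 4, 2, 3, 0]
After 10 (swap(4, 1)): [1, 2, 6, 4, 5, 3, 0]
After 11 (swap(6, 3)): [1, 2, 6, 0, 5, 3, 4]
After 12 (swap(5, 4)): [1, 2, 6, 0, 3, 5, 4]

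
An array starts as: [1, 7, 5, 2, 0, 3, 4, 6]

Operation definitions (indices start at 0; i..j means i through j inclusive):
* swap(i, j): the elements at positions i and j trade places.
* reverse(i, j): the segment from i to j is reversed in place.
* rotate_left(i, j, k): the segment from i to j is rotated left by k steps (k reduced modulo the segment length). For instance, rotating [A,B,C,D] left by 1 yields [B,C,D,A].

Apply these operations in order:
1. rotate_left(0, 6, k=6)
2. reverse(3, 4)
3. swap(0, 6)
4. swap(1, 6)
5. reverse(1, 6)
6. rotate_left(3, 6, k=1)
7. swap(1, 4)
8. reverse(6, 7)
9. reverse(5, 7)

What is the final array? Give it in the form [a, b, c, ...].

After 1 (rotate_left(0, 6, k=6)): [4, 1, 7, 5, 2, 0, 3, 6]
After 2 (reverse(3, 4)): [4, 1, 7, 2, 5, 0, 3, 6]
After 3 (swap(0, 6)): [3, 1, 7, 2, 5, 0, 4, 6]
After 4 (swap(1, 6)): [3, 4, 7, 2, 5, 0, 1, 6]
After 5 (reverse(1, 6)): [3, 1, 0, 5, 2, 7, 4, 6]
After 6 (rotate_left(3, 6, k=1)): [3, 1, 0, 2, 7, 4, 5, 6]
After 7 (swap(1, 4)): [3, 7, 0, 2, 1, 4, 5, 6]
After 8 (reverse(6, 7)): [3, 7, 0, 2, 1, 4, 6, 5]
After 9 (reverse(5, 7)): [3, 7, 0, 2, 1, 5, 6, 4]

Answer: [3, 7, 0, 2, 1, 5, 6, 4]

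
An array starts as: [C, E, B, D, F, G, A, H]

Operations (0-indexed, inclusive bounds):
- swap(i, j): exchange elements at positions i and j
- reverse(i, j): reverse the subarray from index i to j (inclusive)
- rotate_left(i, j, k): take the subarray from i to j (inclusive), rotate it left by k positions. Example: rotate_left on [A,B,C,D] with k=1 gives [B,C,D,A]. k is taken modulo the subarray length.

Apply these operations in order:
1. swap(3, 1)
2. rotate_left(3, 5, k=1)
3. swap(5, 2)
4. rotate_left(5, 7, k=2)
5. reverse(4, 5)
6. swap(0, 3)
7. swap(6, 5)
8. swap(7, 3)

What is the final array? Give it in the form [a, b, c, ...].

Answer: [F, D, E, A, H, B, G, C]

Derivation:
After 1 (swap(3, 1)): [C, D, B, E, F, G, A, H]
After 2 (rotate_left(3, 5, k=1)): [C, D, B, F, G, E, A, H]
After 3 (swap(5, 2)): [C, D, E, F, G, B, A, H]
After 4 (rotate_left(5, 7, k=2)): [C, D, E, F, G, H, B, A]
After 5 (reverse(4, 5)): [C, D, E, F, H, G, B, A]
After 6 (swap(0, 3)): [F, D, E, C, H, G, B, A]
After 7 (swap(6, 5)): [F, D, E, C, H, B, G, A]
After 8 (swap(7, 3)): [F, D, E, A, H, B, G, C]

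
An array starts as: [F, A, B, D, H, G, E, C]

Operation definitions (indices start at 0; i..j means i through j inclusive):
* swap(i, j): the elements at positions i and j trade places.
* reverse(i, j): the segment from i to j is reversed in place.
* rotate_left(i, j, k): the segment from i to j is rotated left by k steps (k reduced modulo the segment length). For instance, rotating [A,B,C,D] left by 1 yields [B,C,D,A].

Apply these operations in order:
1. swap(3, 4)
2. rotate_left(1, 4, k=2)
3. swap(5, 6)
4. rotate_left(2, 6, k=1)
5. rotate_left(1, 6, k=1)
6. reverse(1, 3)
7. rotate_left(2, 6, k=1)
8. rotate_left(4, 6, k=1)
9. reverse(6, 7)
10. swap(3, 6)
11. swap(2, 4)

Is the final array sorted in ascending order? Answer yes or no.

After 1 (swap(3, 4)): [F, A, B, H, D, G, E, C]
After 2 (rotate_left(1, 4, k=2)): [F, H, D, A, B, G, E, C]
After 3 (swap(5, 6)): [F, H, D, A, B, E, G, C]
After 4 (rotate_left(2, 6, k=1)): [F, H, A, B, E, G, D, C]
After 5 (rotate_left(1, 6, k=1)): [F, A, B, E, G, D, H, C]
After 6 (reverse(1, 3)): [F, E, B, A, G, D, H, C]
After 7 (rotate_left(2, 6, k=1)): [F, E, A, G, D, H, B, C]
After 8 (rotate_left(4, 6, k=1)): [F, E, A, G, H, B, D, C]
After 9 (reverse(6, 7)): [F, E, A, G, H, B, C, D]
After 10 (swap(3, 6)): [F, E, A, C, H, B, G, D]
After 11 (swap(2, 4)): [F, E, H, C, A, B, G, D]

Answer: no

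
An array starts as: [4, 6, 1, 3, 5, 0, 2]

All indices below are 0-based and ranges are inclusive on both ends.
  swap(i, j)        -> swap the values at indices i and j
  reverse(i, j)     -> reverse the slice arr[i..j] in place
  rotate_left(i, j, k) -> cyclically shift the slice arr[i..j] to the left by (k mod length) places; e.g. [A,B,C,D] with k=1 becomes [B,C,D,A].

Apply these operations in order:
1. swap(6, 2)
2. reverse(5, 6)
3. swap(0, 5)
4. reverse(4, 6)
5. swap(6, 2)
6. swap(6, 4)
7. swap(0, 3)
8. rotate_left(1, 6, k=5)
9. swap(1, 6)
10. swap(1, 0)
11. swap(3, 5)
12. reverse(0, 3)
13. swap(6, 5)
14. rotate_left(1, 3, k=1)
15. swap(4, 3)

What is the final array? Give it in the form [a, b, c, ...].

Answer: [2, 3, 4, 1, 6, 0, 5]

Derivation:
After 1 (swap(6, 2)): [4, 6, 2, 3, 5, 0, 1]
After 2 (reverse(5, 6)): [4, 6, 2, 3, 5, 1, 0]
After 3 (swap(0, 5)): [1, 6, 2, 3, 5, 4, 0]
After 4 (reverse(4, 6)): [1, 6, 2, 3, 0, 4, 5]
After 5 (swap(6, 2)): [1, 6, 5, 3, 0, 4, 2]
After 6 (swap(6, 4)): [1, 6, 5, 3, 2, 4, 0]
After 7 (swap(0, 3)): [3, 6, 5, 1, 2, 4, 0]
After 8 (rotate_left(1, 6, k=5)): [3, 0, 6, 5, 1, 2, 4]
After 9 (swap(1, 6)): [3, 4, 6, 5, 1, 2, 0]
After 10 (swap(1, 0)): [4, 3, 6, 5, 1, 2, 0]
After 11 (swap(3, 5)): [4, 3, 6, 2, 1, 5, 0]
After 12 (reverse(0, 3)): [2, 6, 3, 4, 1, 5, 0]
After 13 (swap(6, 5)): [2, 6, 3, 4, 1, 0, 5]
After 14 (rotate_left(1, 3, k=1)): [2, 3, 4, 6, 1, 0, 5]
After 15 (swap(4, 3)): [2, 3, 4, 1, 6, 0, 5]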